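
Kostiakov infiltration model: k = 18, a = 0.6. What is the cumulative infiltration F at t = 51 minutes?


F = k * t^a = 18 * 51^0.6
F = 18 * 10.581375

190.4647 mm


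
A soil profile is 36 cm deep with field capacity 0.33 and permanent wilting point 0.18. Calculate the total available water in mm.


AWC = (FC - PWP) * d * 10
AWC = (0.33 - 0.18) * 36 * 10
AWC = 0.1500 * 36 * 10

54.0000 mm


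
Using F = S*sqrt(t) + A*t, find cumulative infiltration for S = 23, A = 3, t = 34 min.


F = S*sqrt(t) + A*t
F = 23*sqrt(34) + 3*34
F = 23*5.830952 + 102

236.1119 mm


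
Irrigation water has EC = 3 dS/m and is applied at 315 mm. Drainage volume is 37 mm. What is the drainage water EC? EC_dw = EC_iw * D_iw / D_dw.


EC_dw = EC_iw * D_iw / D_dw
EC_dw = 3 * 315 / 37
EC_dw = 945 / 37

25.5405 dS/m


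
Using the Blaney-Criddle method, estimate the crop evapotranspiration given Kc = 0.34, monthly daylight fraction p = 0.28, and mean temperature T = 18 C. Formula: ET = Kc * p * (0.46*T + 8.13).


ET = Kc * p * (0.46*T + 8.13)
ET = 0.34 * 0.28 * (0.46*18 + 8.13)
ET = 0.34 * 0.28 * 16.4100

1.5622 mm/day


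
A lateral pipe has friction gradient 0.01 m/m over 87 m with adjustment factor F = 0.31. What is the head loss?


hf = J * L * F = 0.01 * 87 * 0.31 = 0.2697 m

0.2697 m


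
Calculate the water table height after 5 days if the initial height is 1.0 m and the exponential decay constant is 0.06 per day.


m = m0 * exp(-k*t)
m = 1.0 * exp(-0.06 * 5)
m = 1.0 * exp(-0.3000)

0.7408 m


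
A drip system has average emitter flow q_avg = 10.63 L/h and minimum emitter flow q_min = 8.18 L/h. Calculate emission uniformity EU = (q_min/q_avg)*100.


EU = (q_min/q_avg)*100 = (8.18/10.63)*100 = 76.9520%

76.9520 %


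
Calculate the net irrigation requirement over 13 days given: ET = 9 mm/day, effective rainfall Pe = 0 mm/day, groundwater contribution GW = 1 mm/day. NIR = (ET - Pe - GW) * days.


Daily deficit = ET - Pe - GW = 9 - 0 - 1 = 8 mm/day
NIR = 8 * 13 = 104 mm

104.0000 mm


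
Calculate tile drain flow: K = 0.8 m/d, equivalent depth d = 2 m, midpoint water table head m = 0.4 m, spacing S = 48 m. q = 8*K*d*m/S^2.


q = 8*K*d*m/S^2
q = 8*0.8*2*0.4/48^2
q = 5.1200 / 2304

0.0022 m/d


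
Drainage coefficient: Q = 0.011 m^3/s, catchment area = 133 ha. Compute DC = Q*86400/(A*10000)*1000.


DC = Q * 86400 / (A * 10000) * 1000
DC = 0.011 * 86400 / (133 * 10000) * 1000
DC = 950400.0000 / 1330000

0.7146 mm/day


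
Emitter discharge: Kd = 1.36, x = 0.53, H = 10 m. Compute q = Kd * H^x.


q = Kd * H^x = 1.36 * 10^0.53 = 1.36 * 3.388442

4.6083 L/h


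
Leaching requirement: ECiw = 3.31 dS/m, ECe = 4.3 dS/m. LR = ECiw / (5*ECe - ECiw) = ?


LR = ECiw / (5*ECe - ECiw)
LR = 3.31 / (5*4.3 - 3.31)
LR = 3.31 / 18.1900

0.1820


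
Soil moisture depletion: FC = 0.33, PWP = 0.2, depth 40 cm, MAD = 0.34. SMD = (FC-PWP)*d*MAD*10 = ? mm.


SMD = (FC - PWP) * d * MAD * 10
SMD = (0.33 - 0.2) * 40 * 0.34 * 10
SMD = 0.1300 * 40 * 0.34 * 10

17.6800 mm


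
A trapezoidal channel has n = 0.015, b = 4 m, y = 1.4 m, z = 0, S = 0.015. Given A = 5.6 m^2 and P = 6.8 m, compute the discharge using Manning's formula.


R = A/P = 5.6/6.8 = 0.823529
Q = (1/0.015) * 5.6 * 0.823529^(2/3) * 0.015^0.5

40.1725 m^3/s


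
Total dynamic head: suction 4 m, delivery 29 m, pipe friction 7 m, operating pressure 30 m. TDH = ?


TDH = Hs + Hd + hf + Hp = 4 + 29 + 7 + 30 = 70

70 m


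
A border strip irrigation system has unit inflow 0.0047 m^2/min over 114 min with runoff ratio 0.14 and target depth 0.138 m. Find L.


L = q*t/((1+r)*Z)
L = 0.0047*114/((1+0.14)*0.138)
L = 0.5358/0.15732

3.4058 m


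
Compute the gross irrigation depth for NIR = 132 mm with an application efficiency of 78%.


Ea = 78% = 0.78
GID = NIR / Ea = 132 / 0.78 = 169.2308 mm

169.2308 mm


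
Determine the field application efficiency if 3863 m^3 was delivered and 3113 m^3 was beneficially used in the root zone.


Ea = V_root / V_field * 100 = 3113 / 3863 * 100 = 80.5850%

80.5850 %


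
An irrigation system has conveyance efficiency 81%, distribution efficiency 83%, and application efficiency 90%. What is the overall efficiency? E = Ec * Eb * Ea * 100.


Ec = 0.81, Eb = 0.83, Ea = 0.9
E = 0.81 * 0.83 * 0.9 * 100 = 60.5070%

60.5070 %


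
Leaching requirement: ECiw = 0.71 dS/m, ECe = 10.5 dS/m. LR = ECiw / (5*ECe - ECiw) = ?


LR = ECiw / (5*ECe - ECiw)
LR = 0.71 / (5*10.5 - 0.71)
LR = 0.71 / 51.7900

0.0137


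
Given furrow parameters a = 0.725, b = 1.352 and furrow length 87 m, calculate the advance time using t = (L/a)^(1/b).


t = (L/a)^(1/b)
t = (87/0.725)^(1/1.352)
t = 120.000000^(1/1.352)

34.5029 min


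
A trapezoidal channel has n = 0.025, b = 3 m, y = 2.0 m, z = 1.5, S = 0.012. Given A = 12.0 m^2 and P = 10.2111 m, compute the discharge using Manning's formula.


R = A/P = 12.0/10.2111 = 1.175192
Q = (1/0.025) * 12.0 * 1.175192^(2/3) * 0.012^0.5

58.5560 m^3/s


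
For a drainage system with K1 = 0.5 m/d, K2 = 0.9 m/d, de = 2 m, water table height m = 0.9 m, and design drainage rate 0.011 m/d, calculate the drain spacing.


S^2 = 8*K2*de*m/q + 4*K1*m^2/q
S^2 = 8*0.9*2*0.9/0.011 + 4*0.5*0.9^2/0.011
S = sqrt(1325.4545)

36.4068 m


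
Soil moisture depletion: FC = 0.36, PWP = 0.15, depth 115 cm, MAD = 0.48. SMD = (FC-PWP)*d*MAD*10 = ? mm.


SMD = (FC - PWP) * d * MAD * 10
SMD = (0.36 - 0.15) * 115 * 0.48 * 10
SMD = 0.2100 * 115 * 0.48 * 10

115.9200 mm


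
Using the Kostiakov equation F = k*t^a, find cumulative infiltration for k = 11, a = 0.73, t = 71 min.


F = k * t^a = 11 * 71^0.73
F = 11 * 22.460457

247.0650 mm


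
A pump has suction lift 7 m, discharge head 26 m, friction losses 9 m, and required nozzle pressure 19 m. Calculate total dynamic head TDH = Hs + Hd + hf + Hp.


TDH = Hs + Hd + hf + Hp = 7 + 26 + 9 + 19 = 61

61 m


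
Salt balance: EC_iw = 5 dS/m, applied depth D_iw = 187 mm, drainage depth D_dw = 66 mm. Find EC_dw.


EC_dw = EC_iw * D_iw / D_dw
EC_dw = 5 * 187 / 66
EC_dw = 935 / 66

14.1667 dS/m


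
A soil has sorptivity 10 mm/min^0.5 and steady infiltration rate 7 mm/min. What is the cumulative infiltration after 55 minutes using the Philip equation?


F = S*sqrt(t) + A*t
F = 10*sqrt(55) + 7*55
F = 10*7.416198 + 385

459.1620 mm


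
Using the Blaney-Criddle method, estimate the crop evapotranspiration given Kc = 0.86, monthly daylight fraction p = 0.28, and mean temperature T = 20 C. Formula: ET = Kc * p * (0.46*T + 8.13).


ET = Kc * p * (0.46*T + 8.13)
ET = 0.86 * 0.28 * (0.46*20 + 8.13)
ET = 0.86 * 0.28 * 17.3300

4.1731 mm/day


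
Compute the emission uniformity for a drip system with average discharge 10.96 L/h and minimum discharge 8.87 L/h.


EU = (q_min/q_avg)*100 = (8.87/10.96)*100 = 80.9307%

80.9307 %


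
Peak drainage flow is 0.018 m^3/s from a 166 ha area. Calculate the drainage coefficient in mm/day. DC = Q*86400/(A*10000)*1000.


DC = Q * 86400 / (A * 10000) * 1000
DC = 0.018 * 86400 / (166 * 10000) * 1000
DC = 1555200.0000 / 1660000

0.9369 mm/day


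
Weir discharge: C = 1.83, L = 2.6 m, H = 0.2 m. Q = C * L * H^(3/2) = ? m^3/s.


Q = C * L * H^(3/2) = 1.83 * 2.6 * 0.2^1.5 = 1.83 * 2.6 * 0.089443

0.4256 m^3/s


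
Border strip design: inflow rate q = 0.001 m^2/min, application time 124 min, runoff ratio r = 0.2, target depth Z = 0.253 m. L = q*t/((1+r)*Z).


L = q*t/((1+r)*Z)
L = 0.001*124/((1+0.2)*0.253)
L = 0.124/0.3036

0.4084 m


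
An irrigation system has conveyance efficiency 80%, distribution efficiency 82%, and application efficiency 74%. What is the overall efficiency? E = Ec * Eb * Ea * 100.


Ec = 0.8, Eb = 0.82, Ea = 0.74
E = 0.8 * 0.82 * 0.74 * 100 = 48.5440%

48.5440 %


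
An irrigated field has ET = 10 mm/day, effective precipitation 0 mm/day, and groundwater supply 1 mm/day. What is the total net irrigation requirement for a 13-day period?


Daily deficit = ET - Pe - GW = 10 - 0 - 1 = 9 mm/day
NIR = 9 * 13 = 117 mm

117.0000 mm


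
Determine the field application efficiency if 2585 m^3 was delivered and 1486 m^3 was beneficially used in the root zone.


Ea = V_root / V_field * 100 = 1486 / 2585 * 100 = 57.4855%

57.4855 %


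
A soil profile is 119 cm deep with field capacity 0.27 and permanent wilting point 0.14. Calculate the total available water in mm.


AWC = (FC - PWP) * d * 10
AWC = (0.27 - 0.14) * 119 * 10
AWC = 0.1300 * 119 * 10

154.7000 mm


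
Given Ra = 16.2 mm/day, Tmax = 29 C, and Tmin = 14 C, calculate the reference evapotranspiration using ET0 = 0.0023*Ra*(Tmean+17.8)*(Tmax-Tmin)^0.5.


Tmean = (Tmax + Tmin)/2 = (29 + 14)/2 = 21.5
ET0 = 0.0023 * 16.2 * (21.5 + 17.8) * sqrt(29 - 14)
ET0 = 0.0023 * 16.2 * 39.3 * 3.872983

5.6713 mm/day


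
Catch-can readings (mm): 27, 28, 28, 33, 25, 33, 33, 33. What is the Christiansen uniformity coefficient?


mean = 30.000000 mm
MAD = 3.000000 mm
CU = (1 - 3.000000/30.000000)*100

90.0000 %


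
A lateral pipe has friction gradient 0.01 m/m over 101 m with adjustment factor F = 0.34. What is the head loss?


hf = J * L * F = 0.01 * 101 * 0.34 = 0.3434 m

0.3434 m


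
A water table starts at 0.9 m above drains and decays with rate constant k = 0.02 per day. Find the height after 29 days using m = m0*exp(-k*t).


m = m0 * exp(-k*t)
m = 0.9 * exp(-0.02 * 29)
m = 0.9 * exp(-0.5800)

0.5039 m


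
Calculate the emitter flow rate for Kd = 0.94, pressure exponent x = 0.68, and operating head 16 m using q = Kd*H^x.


q = Kd * H^x = 0.94 * 16^0.68 = 0.94 * 6.588728

6.1934 L/h


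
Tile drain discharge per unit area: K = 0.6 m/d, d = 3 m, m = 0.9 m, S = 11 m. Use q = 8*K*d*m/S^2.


q = 8*K*d*m/S^2
q = 8*0.6*3*0.9/11^2
q = 12.9600 / 121

0.1071 m/d


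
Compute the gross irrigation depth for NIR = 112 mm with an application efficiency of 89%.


Ea = 89% = 0.89
GID = NIR / Ea = 112 / 0.89 = 125.8427 mm

125.8427 mm


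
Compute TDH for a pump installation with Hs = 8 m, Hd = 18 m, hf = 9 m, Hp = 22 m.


TDH = Hs + Hd + hf + Hp = 8 + 18 + 9 + 22 = 57

57 m


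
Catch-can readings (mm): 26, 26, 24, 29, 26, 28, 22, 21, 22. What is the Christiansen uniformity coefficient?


mean = 24.888889 mm
MAD = 2.345679 mm
CU = (1 - 2.345679/24.888889)*100

90.5754 %


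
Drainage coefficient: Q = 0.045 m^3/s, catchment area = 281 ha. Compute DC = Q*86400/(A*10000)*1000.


DC = Q * 86400 / (A * 10000) * 1000
DC = 0.045 * 86400 / (281 * 10000) * 1000
DC = 3888000.0000 / 2810000

1.3836 mm/day


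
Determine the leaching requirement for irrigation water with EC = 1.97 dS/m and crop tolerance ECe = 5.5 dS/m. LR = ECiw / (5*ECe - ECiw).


LR = ECiw / (5*ECe - ECiw)
LR = 1.97 / (5*5.5 - 1.97)
LR = 1.97 / 25.5300

0.0772


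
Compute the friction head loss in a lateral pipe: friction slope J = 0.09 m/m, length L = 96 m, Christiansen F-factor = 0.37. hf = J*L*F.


hf = J * L * F = 0.09 * 96 * 0.37 = 3.1968 m

3.1968 m


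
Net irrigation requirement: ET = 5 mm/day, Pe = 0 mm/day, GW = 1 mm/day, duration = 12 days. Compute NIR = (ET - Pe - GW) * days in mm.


Daily deficit = ET - Pe - GW = 5 - 0 - 1 = 4 mm/day
NIR = 4 * 12 = 48 mm

48.0000 mm


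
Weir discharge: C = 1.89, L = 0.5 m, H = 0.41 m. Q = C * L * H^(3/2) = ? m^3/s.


Q = C * L * H^(3/2) = 1.89 * 0.5 * 0.41^1.5 = 1.89 * 0.5 * 0.262528

0.2481 m^3/s


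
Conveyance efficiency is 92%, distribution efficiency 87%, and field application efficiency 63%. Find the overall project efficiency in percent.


Ec = 0.92, Eb = 0.87, Ea = 0.63
E = 0.92 * 0.87 * 0.63 * 100 = 50.4252%

50.4252 %


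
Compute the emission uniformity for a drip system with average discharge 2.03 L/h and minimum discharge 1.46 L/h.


EU = (q_min/q_avg)*100 = (1.46/2.03)*100 = 71.9212%

71.9212 %


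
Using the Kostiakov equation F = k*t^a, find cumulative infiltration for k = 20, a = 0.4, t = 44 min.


F = k * t^a = 20 * 44^0.4
F = 20 * 4.543401

90.8680 mm


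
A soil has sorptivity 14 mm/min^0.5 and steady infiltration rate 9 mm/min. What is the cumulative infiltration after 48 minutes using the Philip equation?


F = S*sqrt(t) + A*t
F = 14*sqrt(48) + 9*48
F = 14*6.928203 + 432

528.9948 mm


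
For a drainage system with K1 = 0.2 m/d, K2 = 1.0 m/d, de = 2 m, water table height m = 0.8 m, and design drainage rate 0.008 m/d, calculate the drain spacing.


S^2 = 8*K2*de*m/q + 4*K1*m^2/q
S^2 = 8*1.0*2*0.8/0.008 + 4*0.2*0.8^2/0.008
S = sqrt(1664.0000)

40.7922 m


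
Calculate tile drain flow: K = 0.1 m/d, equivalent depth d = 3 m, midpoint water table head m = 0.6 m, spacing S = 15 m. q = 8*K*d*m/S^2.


q = 8*K*d*m/S^2
q = 8*0.1*3*0.6/15^2
q = 1.4400 / 225

0.0064 m/d


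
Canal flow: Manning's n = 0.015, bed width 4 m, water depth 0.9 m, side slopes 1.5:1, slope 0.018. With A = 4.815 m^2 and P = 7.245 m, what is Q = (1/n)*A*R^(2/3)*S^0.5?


R = A/P = 4.815/7.245 = 0.664596
Q = (1/0.015) * 4.815 * 0.664596^(2/3) * 0.018^0.5

32.7979 m^3/s


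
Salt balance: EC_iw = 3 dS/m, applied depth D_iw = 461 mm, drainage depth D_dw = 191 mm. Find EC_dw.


EC_dw = EC_iw * D_iw / D_dw
EC_dw = 3 * 461 / 191
EC_dw = 1383 / 191

7.2408 dS/m


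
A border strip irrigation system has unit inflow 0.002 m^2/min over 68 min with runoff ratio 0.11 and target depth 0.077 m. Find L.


L = q*t/((1+r)*Z)
L = 0.002*68/((1+0.11)*0.077)
L = 0.136/0.08547

1.5912 m


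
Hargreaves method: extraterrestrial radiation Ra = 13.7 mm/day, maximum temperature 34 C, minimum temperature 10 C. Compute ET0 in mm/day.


Tmean = (Tmax + Tmin)/2 = (34 + 10)/2 = 22.0
ET0 = 0.0023 * 13.7 * (22.0 + 17.8) * sqrt(34 - 10)
ET0 = 0.0023 * 13.7 * 39.8 * 4.898979

6.1438 mm/day


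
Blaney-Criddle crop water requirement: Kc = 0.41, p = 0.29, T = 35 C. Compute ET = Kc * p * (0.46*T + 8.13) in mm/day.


ET = Kc * p * (0.46*T + 8.13)
ET = 0.41 * 0.29 * (0.46*35 + 8.13)
ET = 0.41 * 0.29 * 24.2300

2.8809 mm/day


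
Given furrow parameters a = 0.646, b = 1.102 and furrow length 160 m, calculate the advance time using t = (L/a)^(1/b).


t = (L/a)^(1/b)
t = (160/0.646)^(1/1.102)
t = 247.678019^(1/1.102)

148.7002 min


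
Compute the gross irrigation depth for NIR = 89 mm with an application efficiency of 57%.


Ea = 57% = 0.57
GID = NIR / Ea = 89 / 0.57 = 156.1404 mm

156.1404 mm


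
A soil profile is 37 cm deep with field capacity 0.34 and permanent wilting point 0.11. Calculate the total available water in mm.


AWC = (FC - PWP) * d * 10
AWC = (0.34 - 0.11) * 37 * 10
AWC = 0.2300 * 37 * 10

85.1000 mm


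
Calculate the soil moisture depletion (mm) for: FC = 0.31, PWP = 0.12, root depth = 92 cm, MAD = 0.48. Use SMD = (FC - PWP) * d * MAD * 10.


SMD = (FC - PWP) * d * MAD * 10
SMD = (0.31 - 0.12) * 92 * 0.48 * 10
SMD = 0.1900 * 92 * 0.48 * 10

83.9040 mm


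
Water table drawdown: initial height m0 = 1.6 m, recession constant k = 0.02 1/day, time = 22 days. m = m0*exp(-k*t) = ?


m = m0 * exp(-k*t)
m = 1.6 * exp(-0.02 * 22)
m = 1.6 * exp(-0.4400)

1.0305 m


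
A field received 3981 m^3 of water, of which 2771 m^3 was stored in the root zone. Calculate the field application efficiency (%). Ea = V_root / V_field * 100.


Ea = V_root / V_field * 100 = 2771 / 3981 * 100 = 69.6056%

69.6056 %


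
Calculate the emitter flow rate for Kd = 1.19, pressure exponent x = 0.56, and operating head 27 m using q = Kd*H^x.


q = Kd * H^x = 1.19 * 27^0.56 = 1.19 * 6.332332

7.5355 L/h


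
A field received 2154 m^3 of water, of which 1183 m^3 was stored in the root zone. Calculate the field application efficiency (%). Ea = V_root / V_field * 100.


Ea = V_root / V_field * 100 = 1183 / 2154 * 100 = 54.9211%

54.9211 %


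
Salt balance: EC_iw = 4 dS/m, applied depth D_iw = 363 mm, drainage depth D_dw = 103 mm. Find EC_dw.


EC_dw = EC_iw * D_iw / D_dw
EC_dw = 4 * 363 / 103
EC_dw = 1452 / 103

14.0971 dS/m


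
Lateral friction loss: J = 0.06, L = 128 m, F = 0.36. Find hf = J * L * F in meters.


hf = J * L * F = 0.06 * 128 * 0.36 = 2.7648 m

2.7648 m


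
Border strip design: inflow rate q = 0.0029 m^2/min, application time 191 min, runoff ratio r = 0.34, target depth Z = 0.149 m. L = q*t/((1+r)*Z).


L = q*t/((1+r)*Z)
L = 0.0029*191/((1+0.34)*0.149)
L = 0.5539/0.19966

2.7742 m


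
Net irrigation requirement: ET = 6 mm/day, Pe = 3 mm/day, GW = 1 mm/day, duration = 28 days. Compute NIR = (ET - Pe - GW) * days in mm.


Daily deficit = ET - Pe - GW = 6 - 3 - 1 = 2 mm/day
NIR = 2 * 28 = 56 mm

56.0000 mm


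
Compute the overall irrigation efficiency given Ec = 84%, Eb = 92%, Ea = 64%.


Ec = 0.84, Eb = 0.92, Ea = 0.64
E = 0.84 * 0.92 * 0.64 * 100 = 49.4592%

49.4592 %


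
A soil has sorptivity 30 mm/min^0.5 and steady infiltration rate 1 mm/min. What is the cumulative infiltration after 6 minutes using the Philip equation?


F = S*sqrt(t) + A*t
F = 30*sqrt(6) + 1*6
F = 30*2.449490 + 6

79.4847 mm


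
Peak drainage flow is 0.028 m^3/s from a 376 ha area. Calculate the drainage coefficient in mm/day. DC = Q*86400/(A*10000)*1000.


DC = Q * 86400 / (A * 10000) * 1000
DC = 0.028 * 86400 / (376 * 10000) * 1000
DC = 2419200.0000 / 3760000

0.6434 mm/day


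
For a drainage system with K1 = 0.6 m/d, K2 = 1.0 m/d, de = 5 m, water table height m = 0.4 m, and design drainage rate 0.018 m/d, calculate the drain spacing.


S^2 = 8*K2*de*m/q + 4*K1*m^2/q
S^2 = 8*1.0*5*0.4/0.018 + 4*0.6*0.4^2/0.018
S = sqrt(910.2222)

30.1699 m


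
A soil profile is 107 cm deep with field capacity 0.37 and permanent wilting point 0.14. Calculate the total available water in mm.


AWC = (FC - PWP) * d * 10
AWC = (0.37 - 0.14) * 107 * 10
AWC = 0.2300 * 107 * 10

246.1000 mm


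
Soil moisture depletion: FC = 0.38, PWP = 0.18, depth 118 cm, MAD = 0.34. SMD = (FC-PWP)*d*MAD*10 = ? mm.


SMD = (FC - PWP) * d * MAD * 10
SMD = (0.38 - 0.18) * 118 * 0.34 * 10
SMD = 0.2000 * 118 * 0.34 * 10

80.2400 mm


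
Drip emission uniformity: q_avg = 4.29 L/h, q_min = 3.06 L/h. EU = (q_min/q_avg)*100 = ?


EU = (q_min/q_avg)*100 = (3.06/4.29)*100 = 71.3287%

71.3287 %


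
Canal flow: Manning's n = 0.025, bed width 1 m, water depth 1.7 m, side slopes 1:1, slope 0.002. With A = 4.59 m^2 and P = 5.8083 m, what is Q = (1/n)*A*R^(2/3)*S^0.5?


R = A/P = 4.59/5.8083 = 0.790248
Q = (1/0.025) * 4.59 * 0.790248^(2/3) * 0.002^0.5

7.0183 m^3/s


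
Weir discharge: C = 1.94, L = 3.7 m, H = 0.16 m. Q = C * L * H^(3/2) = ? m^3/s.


Q = C * L * H^(3/2) = 1.94 * 3.7 * 0.16^1.5 = 1.94 * 3.7 * 0.064000

0.4594 m^3/s


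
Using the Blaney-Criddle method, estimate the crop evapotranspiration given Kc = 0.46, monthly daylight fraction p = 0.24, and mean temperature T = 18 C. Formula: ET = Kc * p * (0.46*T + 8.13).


ET = Kc * p * (0.46*T + 8.13)
ET = 0.46 * 0.24 * (0.46*18 + 8.13)
ET = 0.46 * 0.24 * 16.4100

1.8117 mm/day


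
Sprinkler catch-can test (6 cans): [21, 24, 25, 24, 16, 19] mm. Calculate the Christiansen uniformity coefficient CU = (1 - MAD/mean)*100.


mean = 21.500000 mm
MAD = 2.833333 mm
CU = (1 - 2.833333/21.500000)*100

86.8217 %


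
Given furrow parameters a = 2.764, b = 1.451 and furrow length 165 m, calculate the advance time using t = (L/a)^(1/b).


t = (L/a)^(1/b)
t = (165/2.764)^(1/1.451)
t = 59.696093^(1/1.451)

16.7474 min


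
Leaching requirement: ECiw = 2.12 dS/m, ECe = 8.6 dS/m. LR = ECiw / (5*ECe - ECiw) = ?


LR = ECiw / (5*ECe - ECiw)
LR = 2.12 / (5*8.6 - 2.12)
LR = 2.12 / 40.8800

0.0519


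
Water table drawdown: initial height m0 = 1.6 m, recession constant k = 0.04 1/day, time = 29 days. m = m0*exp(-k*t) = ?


m = m0 * exp(-k*t)
m = 1.6 * exp(-0.04 * 29)
m = 1.6 * exp(-1.1600)

0.5016 m


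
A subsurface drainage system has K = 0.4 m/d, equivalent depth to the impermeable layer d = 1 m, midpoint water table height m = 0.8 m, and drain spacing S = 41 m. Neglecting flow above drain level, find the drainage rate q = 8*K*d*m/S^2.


q = 8*K*d*m/S^2
q = 8*0.4*1*0.8/41^2
q = 2.5600 / 1681

0.0015 m/d


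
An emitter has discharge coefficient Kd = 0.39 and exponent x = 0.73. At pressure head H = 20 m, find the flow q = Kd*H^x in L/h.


q = Kd * H^x = 0.39 * 20^0.73 = 0.39 * 8.907419

3.4739 L/h


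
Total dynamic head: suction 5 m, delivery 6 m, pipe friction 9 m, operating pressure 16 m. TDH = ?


TDH = Hs + Hd + hf + Hp = 5 + 6 + 9 + 16 = 36

36 m


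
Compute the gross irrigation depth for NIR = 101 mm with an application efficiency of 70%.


Ea = 70% = 0.7
GID = NIR / Ea = 101 / 0.7 = 144.2857 mm

144.2857 mm


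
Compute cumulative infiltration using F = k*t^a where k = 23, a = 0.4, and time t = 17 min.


F = k * t^a = 23 * 17^0.4
F = 23 * 3.105844

71.4344 mm


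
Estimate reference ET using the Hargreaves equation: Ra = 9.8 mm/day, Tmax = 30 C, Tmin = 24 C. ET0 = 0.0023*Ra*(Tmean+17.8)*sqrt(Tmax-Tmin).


Tmean = (Tmax + Tmin)/2 = (30 + 24)/2 = 27.0
ET0 = 0.0023 * 9.8 * (27.0 + 17.8) * sqrt(30 - 24)
ET0 = 0.0023 * 9.8 * 44.8 * 2.449490

2.4735 mm/day


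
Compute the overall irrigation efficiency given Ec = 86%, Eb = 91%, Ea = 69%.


Ec = 0.86, Eb = 0.91, Ea = 0.69
E = 0.86 * 0.91 * 0.69 * 100 = 53.9994%

53.9994 %


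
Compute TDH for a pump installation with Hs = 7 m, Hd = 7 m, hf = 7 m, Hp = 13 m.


TDH = Hs + Hd + hf + Hp = 7 + 7 + 7 + 13 = 34

34 m


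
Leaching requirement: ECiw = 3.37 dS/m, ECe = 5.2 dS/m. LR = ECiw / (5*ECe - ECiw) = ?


LR = ECiw / (5*ECe - ECiw)
LR = 3.37 / (5*5.2 - 3.37)
LR = 3.37 / 22.6300

0.1489


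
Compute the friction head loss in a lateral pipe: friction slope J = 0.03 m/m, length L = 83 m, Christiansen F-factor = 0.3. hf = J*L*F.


hf = J * L * F = 0.03 * 83 * 0.3 = 0.7470 m

0.7470 m


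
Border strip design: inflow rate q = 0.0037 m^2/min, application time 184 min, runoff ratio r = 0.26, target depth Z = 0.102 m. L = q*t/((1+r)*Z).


L = q*t/((1+r)*Z)
L = 0.0037*184/((1+0.26)*0.102)
L = 0.6808/0.12852

5.2972 m


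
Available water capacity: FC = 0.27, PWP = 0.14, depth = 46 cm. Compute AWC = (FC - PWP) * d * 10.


AWC = (FC - PWP) * d * 10
AWC = (0.27 - 0.14) * 46 * 10
AWC = 0.1300 * 46 * 10

59.8000 mm


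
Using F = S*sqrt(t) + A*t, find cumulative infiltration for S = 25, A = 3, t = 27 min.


F = S*sqrt(t) + A*t
F = 25*sqrt(27) + 3*27
F = 25*5.196152 + 81

210.9038 mm


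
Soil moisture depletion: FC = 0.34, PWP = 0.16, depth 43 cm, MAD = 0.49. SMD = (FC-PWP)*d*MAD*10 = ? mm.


SMD = (FC - PWP) * d * MAD * 10
SMD = (0.34 - 0.16) * 43 * 0.49 * 10
SMD = 0.1800 * 43 * 0.49 * 10

37.9260 mm


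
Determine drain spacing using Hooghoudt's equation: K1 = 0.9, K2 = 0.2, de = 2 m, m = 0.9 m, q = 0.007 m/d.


S^2 = 8*K2*de*m/q + 4*K1*m^2/q
S^2 = 8*0.2*2*0.9/0.007 + 4*0.9*0.9^2/0.007
S = sqrt(828.0000)

28.7750 m


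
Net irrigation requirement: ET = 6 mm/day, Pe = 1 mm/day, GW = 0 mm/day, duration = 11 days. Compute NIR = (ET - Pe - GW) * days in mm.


Daily deficit = ET - Pe - GW = 6 - 1 - 0 = 5 mm/day
NIR = 5 * 11 = 55 mm

55.0000 mm


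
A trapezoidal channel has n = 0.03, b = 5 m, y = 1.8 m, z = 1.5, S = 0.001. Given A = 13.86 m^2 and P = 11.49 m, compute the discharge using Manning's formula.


R = A/P = 13.86/11.49 = 1.206266
Q = (1/0.03) * 13.86 * 1.206266^(2/3) * 0.001^0.5

16.5553 m^3/s


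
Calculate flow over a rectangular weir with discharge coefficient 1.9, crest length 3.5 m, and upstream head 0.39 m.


Q = C * L * H^(3/2) = 1.9 * 3.5 * 0.39^1.5 = 1.9 * 3.5 * 0.243555

1.6196 m^3/s


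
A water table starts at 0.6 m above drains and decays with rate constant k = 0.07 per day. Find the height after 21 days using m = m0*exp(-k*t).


m = m0 * exp(-k*t)
m = 0.6 * exp(-0.07 * 21)
m = 0.6 * exp(-1.4700)

0.1380 m


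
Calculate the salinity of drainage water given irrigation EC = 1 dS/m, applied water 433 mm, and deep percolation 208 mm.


EC_dw = EC_iw * D_iw / D_dw
EC_dw = 1 * 433 / 208
EC_dw = 433 / 208

2.0817 dS/m


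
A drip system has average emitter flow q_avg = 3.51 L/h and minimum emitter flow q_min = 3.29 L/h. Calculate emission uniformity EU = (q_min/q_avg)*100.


EU = (q_min/q_avg)*100 = (3.29/3.51)*100 = 93.7322%

93.7322 %


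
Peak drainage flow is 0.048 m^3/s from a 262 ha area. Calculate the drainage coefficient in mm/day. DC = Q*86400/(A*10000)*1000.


DC = Q * 86400 / (A * 10000) * 1000
DC = 0.048 * 86400 / (262 * 10000) * 1000
DC = 4147200.0000 / 2620000

1.5829 mm/day


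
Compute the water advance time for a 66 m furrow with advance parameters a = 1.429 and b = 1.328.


t = (L/a)^(1/b)
t = (66/1.429)^(1/1.328)
t = 46.186144^(1/1.328)

17.9224 min


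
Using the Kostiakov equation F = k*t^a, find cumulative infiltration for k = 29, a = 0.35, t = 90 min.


F = k * t^a = 29 * 90^0.35
F = 29 * 4.830420

140.0822 mm


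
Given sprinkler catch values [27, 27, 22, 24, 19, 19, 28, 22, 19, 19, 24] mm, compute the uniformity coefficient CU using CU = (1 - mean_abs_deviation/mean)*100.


mean = 22.727273 mm
MAD = 2.975207 mm
CU = (1 - 2.975207/22.727273)*100

86.9091 %


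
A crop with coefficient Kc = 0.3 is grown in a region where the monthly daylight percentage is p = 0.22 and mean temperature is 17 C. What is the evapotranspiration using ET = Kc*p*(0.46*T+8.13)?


ET = Kc * p * (0.46*T + 8.13)
ET = 0.3 * 0.22 * (0.46*17 + 8.13)
ET = 0.3 * 0.22 * 15.9500

1.0527 mm/day


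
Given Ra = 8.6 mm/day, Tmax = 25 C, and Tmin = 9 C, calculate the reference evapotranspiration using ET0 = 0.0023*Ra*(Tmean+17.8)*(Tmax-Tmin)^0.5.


Tmean = (Tmax + Tmin)/2 = (25 + 9)/2 = 17.0
ET0 = 0.0023 * 8.6 * (17.0 + 17.8) * sqrt(25 - 9)
ET0 = 0.0023 * 8.6 * 34.8 * 4.000000

2.7534 mm/day


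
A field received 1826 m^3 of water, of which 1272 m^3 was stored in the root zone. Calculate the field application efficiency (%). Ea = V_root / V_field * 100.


Ea = V_root / V_field * 100 = 1272 / 1826 * 100 = 69.6605%

69.6605 %


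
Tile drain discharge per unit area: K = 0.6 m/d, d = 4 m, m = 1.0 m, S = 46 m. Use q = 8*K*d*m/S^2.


q = 8*K*d*m/S^2
q = 8*0.6*4*1.0/46^2
q = 19.2000 / 2116

0.0091 m/d


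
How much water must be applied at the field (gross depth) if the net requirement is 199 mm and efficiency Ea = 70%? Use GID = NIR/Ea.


Ea = 70% = 0.7
GID = NIR / Ea = 199 / 0.7 = 284.2857 mm

284.2857 mm


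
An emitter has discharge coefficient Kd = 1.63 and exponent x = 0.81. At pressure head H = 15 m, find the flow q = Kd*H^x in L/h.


q = Kd * H^x = 1.63 * 15^0.81 = 1.63 * 8.966726

14.6158 L/h


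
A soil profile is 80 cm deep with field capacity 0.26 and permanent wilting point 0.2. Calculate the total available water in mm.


AWC = (FC - PWP) * d * 10
AWC = (0.26 - 0.2) * 80 * 10
AWC = 0.0600 * 80 * 10

48.0000 mm


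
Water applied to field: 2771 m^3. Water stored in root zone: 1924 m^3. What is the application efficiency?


Ea = V_root / V_field * 100 = 1924 / 2771 * 100 = 69.4334%

69.4334 %


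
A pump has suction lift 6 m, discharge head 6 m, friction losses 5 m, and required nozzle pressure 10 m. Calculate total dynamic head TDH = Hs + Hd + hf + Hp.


TDH = Hs + Hd + hf + Hp = 6 + 6 + 5 + 10 = 27

27 m


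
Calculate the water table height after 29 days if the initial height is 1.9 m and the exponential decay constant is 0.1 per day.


m = m0 * exp(-k*t)
m = 1.9 * exp(-0.1 * 29)
m = 1.9 * exp(-2.9000)

0.1045 m


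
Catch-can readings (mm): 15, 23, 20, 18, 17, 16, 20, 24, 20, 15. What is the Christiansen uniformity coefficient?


mean = 18.800000 mm
MAD = 2.600000 mm
CU = (1 - 2.600000/18.800000)*100

86.1702 %


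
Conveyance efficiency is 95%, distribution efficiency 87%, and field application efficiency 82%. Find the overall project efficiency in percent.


Ec = 0.95, Eb = 0.87, Ea = 0.82
E = 0.95 * 0.87 * 0.82 * 100 = 67.7730%

67.7730 %


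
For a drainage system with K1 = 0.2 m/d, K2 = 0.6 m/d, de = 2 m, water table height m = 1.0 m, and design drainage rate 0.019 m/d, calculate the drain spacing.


S^2 = 8*K2*de*m/q + 4*K1*m^2/q
S^2 = 8*0.6*2*1.0/0.019 + 4*0.2*1.0^2/0.019
S = sqrt(547.3684)

23.3959 m


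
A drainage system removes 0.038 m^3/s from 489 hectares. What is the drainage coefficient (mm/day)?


DC = Q * 86400 / (A * 10000) * 1000
DC = 0.038 * 86400 / (489 * 10000) * 1000
DC = 3283200.0000 / 4890000

0.6714 mm/day


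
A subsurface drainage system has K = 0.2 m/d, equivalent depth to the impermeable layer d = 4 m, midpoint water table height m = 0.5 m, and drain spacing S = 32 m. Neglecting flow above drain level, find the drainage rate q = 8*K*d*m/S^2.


q = 8*K*d*m/S^2
q = 8*0.2*4*0.5/32^2
q = 3.2000 / 1024

0.0031 m/d


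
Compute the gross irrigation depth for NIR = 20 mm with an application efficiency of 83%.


Ea = 83% = 0.83
GID = NIR / Ea = 20 / 0.83 = 24.0964 mm

24.0964 mm


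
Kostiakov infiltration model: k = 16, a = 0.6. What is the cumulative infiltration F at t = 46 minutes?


F = k * t^a = 16 * 46^0.6
F = 16 * 9.946143

159.1383 mm


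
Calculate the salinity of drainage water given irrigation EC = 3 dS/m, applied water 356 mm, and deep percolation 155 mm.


EC_dw = EC_iw * D_iw / D_dw
EC_dw = 3 * 356 / 155
EC_dw = 1068 / 155

6.8903 dS/m


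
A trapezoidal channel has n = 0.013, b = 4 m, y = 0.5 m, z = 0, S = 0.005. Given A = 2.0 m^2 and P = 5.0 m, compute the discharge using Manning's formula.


R = A/P = 2.0/5.0 = 0.400000
Q = (1/0.013) * 2.0 * 0.400000^(2/3) * 0.005^0.5

5.9058 m^3/s


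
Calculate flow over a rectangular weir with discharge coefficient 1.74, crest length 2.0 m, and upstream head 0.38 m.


Q = C * L * H^(3/2) = 1.74 * 2.0 * 0.38^1.5 = 1.74 * 2.0 * 0.234248

0.8152 m^3/s


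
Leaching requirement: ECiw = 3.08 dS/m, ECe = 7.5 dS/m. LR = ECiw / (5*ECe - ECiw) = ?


LR = ECiw / (5*ECe - ECiw)
LR = 3.08 / (5*7.5 - 3.08)
LR = 3.08 / 34.4200

0.0895


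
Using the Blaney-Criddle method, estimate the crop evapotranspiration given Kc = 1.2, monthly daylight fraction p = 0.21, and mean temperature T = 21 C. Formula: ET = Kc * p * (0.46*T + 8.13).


ET = Kc * p * (0.46*T + 8.13)
ET = 1.2 * 0.21 * (0.46*21 + 8.13)
ET = 1.2 * 0.21 * 17.7900

4.4831 mm/day


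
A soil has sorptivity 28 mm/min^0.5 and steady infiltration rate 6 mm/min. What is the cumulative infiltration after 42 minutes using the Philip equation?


F = S*sqrt(t) + A*t
F = 28*sqrt(42) + 6*42
F = 28*6.480741 + 252

433.4607 mm


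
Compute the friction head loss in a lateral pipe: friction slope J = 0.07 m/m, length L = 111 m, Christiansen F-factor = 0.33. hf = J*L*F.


hf = J * L * F = 0.07 * 111 * 0.33 = 2.5641 m

2.5641 m


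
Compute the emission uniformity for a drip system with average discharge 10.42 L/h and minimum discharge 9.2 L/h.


EU = (q_min/q_avg)*100 = (9.2/10.42)*100 = 88.2917%

88.2917 %


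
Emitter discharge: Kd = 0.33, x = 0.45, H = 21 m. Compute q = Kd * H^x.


q = Kd * H^x = 0.33 * 21^0.45 = 0.33 * 3.935489

1.2987 L/h


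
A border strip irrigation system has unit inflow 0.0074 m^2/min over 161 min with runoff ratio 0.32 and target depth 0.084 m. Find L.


L = q*t/((1+r)*Z)
L = 0.0074*161/((1+0.32)*0.084)
L = 1.1914/0.11088

10.7449 m


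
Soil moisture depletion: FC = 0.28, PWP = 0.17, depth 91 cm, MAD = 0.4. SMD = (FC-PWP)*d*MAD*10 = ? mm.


SMD = (FC - PWP) * d * MAD * 10
SMD = (0.28 - 0.17) * 91 * 0.4 * 10
SMD = 0.1100 * 91 * 0.4 * 10

40.0400 mm


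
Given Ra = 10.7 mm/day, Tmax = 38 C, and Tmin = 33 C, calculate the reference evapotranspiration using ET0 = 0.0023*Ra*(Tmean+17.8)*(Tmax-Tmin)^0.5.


Tmean = (Tmax + Tmin)/2 = (38 + 33)/2 = 35.5
ET0 = 0.0023 * 10.7 * (35.5 + 17.8) * sqrt(38 - 33)
ET0 = 0.0023 * 10.7 * 53.3 * 2.236068

2.9331 mm/day


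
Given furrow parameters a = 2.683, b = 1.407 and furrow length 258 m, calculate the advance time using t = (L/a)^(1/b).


t = (L/a)^(1/b)
t = (258/2.683)^(1/1.407)
t = 96.161014^(1/1.407)

25.6673 min


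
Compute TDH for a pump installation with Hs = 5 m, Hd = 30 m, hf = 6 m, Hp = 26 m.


TDH = Hs + Hd + hf + Hp = 5 + 30 + 6 + 26 = 67

67 m


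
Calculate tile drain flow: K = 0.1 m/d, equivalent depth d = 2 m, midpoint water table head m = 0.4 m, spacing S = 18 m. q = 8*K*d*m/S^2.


q = 8*K*d*m/S^2
q = 8*0.1*2*0.4/18^2
q = 0.6400 / 324

0.0020 m/d


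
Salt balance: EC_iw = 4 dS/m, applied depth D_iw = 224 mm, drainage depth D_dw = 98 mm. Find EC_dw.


EC_dw = EC_iw * D_iw / D_dw
EC_dw = 4 * 224 / 98
EC_dw = 896 / 98

9.1429 dS/m


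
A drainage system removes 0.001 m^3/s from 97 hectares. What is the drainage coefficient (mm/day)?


DC = Q * 86400 / (A * 10000) * 1000
DC = 0.001 * 86400 / (97 * 10000) * 1000
DC = 86400.0000 / 970000

0.0891 mm/day


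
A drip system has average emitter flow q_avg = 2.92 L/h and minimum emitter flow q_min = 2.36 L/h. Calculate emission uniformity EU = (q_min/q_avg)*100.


EU = (q_min/q_avg)*100 = (2.36/2.92)*100 = 80.8219%

80.8219 %


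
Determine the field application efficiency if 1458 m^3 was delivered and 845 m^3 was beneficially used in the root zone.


Ea = V_root / V_field * 100 = 845 / 1458 * 100 = 57.9561%

57.9561 %


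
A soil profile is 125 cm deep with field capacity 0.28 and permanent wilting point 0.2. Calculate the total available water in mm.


AWC = (FC - PWP) * d * 10
AWC = (0.28 - 0.2) * 125 * 10
AWC = 0.0800 * 125 * 10

100.0000 mm


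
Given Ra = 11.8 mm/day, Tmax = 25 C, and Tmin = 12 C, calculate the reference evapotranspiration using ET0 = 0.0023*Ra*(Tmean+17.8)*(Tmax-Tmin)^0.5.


Tmean = (Tmax + Tmin)/2 = (25 + 12)/2 = 18.5
ET0 = 0.0023 * 11.8 * (18.5 + 17.8) * sqrt(25 - 12)
ET0 = 0.0023 * 11.8 * 36.3 * 3.605551

3.5521 mm/day


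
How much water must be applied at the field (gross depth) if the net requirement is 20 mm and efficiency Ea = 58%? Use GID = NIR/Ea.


Ea = 58% = 0.58
GID = NIR / Ea = 20 / 0.58 = 34.4828 mm

34.4828 mm


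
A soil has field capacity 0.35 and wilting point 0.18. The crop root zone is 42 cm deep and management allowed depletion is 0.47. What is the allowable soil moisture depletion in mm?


SMD = (FC - PWP) * d * MAD * 10
SMD = (0.35 - 0.18) * 42 * 0.47 * 10
SMD = 0.1700 * 42 * 0.47 * 10

33.5580 mm


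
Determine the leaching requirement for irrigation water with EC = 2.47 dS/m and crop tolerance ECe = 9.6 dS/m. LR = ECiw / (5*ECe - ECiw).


LR = ECiw / (5*ECe - ECiw)
LR = 2.47 / (5*9.6 - 2.47)
LR = 2.47 / 45.5300

0.0542


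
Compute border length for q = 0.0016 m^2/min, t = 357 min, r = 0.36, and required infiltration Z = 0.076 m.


L = q*t/((1+r)*Z)
L = 0.0016*357/((1+0.36)*0.076)
L = 0.5712/0.10336

5.5263 m


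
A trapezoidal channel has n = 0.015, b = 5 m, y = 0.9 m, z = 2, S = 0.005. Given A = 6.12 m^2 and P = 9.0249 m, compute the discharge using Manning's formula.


R = A/P = 6.12/9.0249 = 0.678124
Q = (1/0.015) * 6.12 * 0.678124^(2/3) * 0.005^0.5

22.2682 m^3/s


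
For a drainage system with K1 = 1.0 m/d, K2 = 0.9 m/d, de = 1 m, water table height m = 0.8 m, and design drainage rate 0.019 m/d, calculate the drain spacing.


S^2 = 8*K2*de*m/q + 4*K1*m^2/q
S^2 = 8*0.9*1*0.8/0.019 + 4*1.0*0.8^2/0.019
S = sqrt(437.8947)

20.9259 m


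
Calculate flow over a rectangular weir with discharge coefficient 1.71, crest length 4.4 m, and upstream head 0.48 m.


Q = C * L * H^(3/2) = 1.71 * 4.4 * 0.48^1.5 = 1.71 * 4.4 * 0.332554

2.5021 m^3/s


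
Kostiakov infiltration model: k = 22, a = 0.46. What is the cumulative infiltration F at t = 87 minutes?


F = k * t^a = 22 * 87^0.46
F = 22 * 7.801513

171.6333 mm


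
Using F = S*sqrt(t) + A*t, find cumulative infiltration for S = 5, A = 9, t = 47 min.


F = S*sqrt(t) + A*t
F = 5*sqrt(47) + 9*47
F = 5*6.855655 + 423

457.2783 mm


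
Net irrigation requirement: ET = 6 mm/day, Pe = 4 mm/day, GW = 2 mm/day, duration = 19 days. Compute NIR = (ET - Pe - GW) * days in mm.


Daily deficit = ET - Pe - GW = 6 - 4 - 2 = 0 mm/day
NIR = 0 * 19 = 0 mm

0 mm


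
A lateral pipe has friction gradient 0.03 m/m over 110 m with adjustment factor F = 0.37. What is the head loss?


hf = J * L * F = 0.03 * 110 * 0.37 = 1.2210 m

1.2210 m


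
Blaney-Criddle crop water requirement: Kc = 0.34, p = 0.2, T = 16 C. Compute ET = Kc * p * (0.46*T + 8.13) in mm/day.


ET = Kc * p * (0.46*T + 8.13)
ET = 0.34 * 0.2 * (0.46*16 + 8.13)
ET = 0.34 * 0.2 * 15.4900

1.0533 mm/day


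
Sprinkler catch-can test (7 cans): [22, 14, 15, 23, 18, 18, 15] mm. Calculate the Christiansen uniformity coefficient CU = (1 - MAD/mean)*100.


mean = 17.857143 mm
MAD = 2.734694 mm
CU = (1 - 2.734694/17.857143)*100

84.6857 %


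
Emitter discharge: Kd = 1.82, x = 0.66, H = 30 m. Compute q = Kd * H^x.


q = Kd * H^x = 1.82 * 30^0.66 = 1.82 * 9.438436

17.1780 L/h


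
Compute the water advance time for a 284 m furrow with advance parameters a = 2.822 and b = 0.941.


t = (L/a)^(1/b)
t = (284/2.822)^(1/0.941)
t = 100.637845^(1/0.941)

134.3795 min


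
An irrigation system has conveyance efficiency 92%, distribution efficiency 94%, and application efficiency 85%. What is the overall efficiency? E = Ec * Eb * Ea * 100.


Ec = 0.92, Eb = 0.94, Ea = 0.85
E = 0.92 * 0.94 * 0.85 * 100 = 73.5080%

73.5080 %


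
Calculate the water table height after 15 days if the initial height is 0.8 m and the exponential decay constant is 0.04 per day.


m = m0 * exp(-k*t)
m = 0.8 * exp(-0.04 * 15)
m = 0.8 * exp(-0.6000)

0.4390 m


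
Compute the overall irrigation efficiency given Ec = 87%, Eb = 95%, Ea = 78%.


Ec = 0.87, Eb = 0.95, Ea = 0.78
E = 0.87 * 0.95 * 0.78 * 100 = 64.4670%

64.4670 %


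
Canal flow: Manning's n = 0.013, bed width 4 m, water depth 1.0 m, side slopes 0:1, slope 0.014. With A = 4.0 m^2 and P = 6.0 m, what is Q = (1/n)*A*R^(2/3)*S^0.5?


R = A/P = 4.0/6.0 = 0.666667
Q = (1/0.013) * 4.0 * 0.666667^(2/3) * 0.014^0.5

27.7835 m^3/s


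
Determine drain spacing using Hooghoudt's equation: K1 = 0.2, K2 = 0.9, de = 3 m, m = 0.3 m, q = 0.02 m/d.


S^2 = 8*K2*de*m/q + 4*K1*m^2/q
S^2 = 8*0.9*3*0.3/0.02 + 4*0.2*0.3^2/0.02
S = sqrt(327.6000)

18.0997 m


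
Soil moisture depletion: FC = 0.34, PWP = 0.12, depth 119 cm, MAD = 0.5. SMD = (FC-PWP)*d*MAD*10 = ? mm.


SMD = (FC - PWP) * d * MAD * 10
SMD = (0.34 - 0.12) * 119 * 0.5 * 10
SMD = 0.2200 * 119 * 0.5 * 10

130.9000 mm


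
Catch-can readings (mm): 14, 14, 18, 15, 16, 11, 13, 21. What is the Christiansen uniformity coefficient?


mean = 15.250000 mm
MAD = 2.312500 mm
CU = (1 - 2.312500/15.250000)*100

84.8361 %


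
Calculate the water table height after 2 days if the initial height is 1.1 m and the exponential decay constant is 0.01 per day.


m = m0 * exp(-k*t)
m = 1.1 * exp(-0.01 * 2)
m = 1.1 * exp(-0.0200)

1.0782 m


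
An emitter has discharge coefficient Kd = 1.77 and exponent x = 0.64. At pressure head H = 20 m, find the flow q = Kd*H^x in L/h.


q = Kd * H^x = 1.77 * 20^0.64 = 1.77 * 6.802353

12.0402 L/h


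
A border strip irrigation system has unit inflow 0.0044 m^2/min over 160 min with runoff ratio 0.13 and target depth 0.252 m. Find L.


L = q*t/((1+r)*Z)
L = 0.0044*160/((1+0.13)*0.252)
L = 0.704/0.28476

2.4723 m


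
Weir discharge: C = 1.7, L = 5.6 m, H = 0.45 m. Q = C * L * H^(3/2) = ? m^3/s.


Q = C * L * H^(3/2) = 1.7 * 5.6 * 0.45^1.5 = 1.7 * 5.6 * 0.301869

2.8738 m^3/s


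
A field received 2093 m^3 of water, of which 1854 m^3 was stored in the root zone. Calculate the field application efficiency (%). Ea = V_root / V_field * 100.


Ea = V_root / V_field * 100 = 1854 / 2093 * 100 = 88.5810%

88.5810 %
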